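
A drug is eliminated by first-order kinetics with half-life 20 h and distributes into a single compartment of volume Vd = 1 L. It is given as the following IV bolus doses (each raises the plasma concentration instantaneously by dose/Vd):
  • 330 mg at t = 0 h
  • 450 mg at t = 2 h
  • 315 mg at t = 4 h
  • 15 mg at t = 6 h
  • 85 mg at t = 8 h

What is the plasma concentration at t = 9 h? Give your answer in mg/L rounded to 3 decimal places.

955.143 mg/L

k = ln 2 / 20 = 0.03466 per h
Dose 1 (330 mg at t=0 h): 330·exp(−0.03466·9) = 241.574 mg/L
Dose 2 (450 mg at t=2 h): 450·exp(−0.03466·7) = 353.063 mg/L
Dose 3 (315 mg at t=4 h): 315·exp(−0.03466·5) = 264.882 mg/L
Dose 4 (15 mg at t=6 h): 15·exp(−0.03466·3) = 13.519 mg/L
Dose 5 (85 mg at t=8 h): 85·exp(−0.03466·1) = 82.105 mg/L
C(9) = 241.574 + 353.063 + 264.882 + 13.519 + 82.105 = 955.143 mg/L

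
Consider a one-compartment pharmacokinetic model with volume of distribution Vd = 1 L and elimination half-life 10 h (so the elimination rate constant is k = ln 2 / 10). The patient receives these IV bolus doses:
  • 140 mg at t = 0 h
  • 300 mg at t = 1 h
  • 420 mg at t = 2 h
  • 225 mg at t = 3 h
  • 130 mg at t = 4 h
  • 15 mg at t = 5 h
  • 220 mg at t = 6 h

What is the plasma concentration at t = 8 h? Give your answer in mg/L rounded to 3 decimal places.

1003.503 mg/L

k = ln 2 / 10 = 0.06931 per h
Dose 1 (140 mg at t=0 h): 140·exp(−0.06931·8) = 80.409 mg/L
Dose 2 (300 mg at t=1 h): 300·exp(−0.06931·7) = 184.672 mg/L
Dose 3 (420 mg at t=2 h): 420·exp(−0.06931·6) = 277.097 mg/L
Dose 4 (225 mg at t=3 h): 225·exp(−0.06931·5) = 159.099 mg/L
Dose 5 (130 mg at t=4 h): 130·exp(−0.06931·4) = 98.522 mg/L
Dose 6 (15 mg at t=5 h): 15·exp(−0.06931·3) = 12.184 mg/L
Dose 7 (220 mg at t=6 h): 220·exp(−0.06931·2) = 191.521 mg/L
C(8) = 80.409 + 184.672 + 277.097 + 159.099 + 98.522 + 12.184 + 191.521 = 1003.503 mg/L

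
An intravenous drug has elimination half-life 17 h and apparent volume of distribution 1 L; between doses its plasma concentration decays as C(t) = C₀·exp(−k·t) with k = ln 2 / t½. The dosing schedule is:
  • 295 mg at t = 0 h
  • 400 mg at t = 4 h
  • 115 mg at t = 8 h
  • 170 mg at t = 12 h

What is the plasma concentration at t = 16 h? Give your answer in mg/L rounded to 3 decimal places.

k = ln 2 / 17 = 0.04077 per h
Dose 1 (295 mg at t=0 h): 295·exp(−0.04077·16) = 153.638 mg/L
Dose 2 (400 mg at t=4 h): 400·exp(−0.04077·12) = 245.227 mg/L
Dose 3 (115 mg at t=8 h): 115·exp(−0.04077·8) = 82.992 mg/L
Dose 4 (170 mg at t=12 h): 170·exp(−0.04077·4) = 144.417 mg/L
C(16) = 153.638 + 245.227 + 82.992 + 144.417 = 626.274 mg/L

626.274 mg/L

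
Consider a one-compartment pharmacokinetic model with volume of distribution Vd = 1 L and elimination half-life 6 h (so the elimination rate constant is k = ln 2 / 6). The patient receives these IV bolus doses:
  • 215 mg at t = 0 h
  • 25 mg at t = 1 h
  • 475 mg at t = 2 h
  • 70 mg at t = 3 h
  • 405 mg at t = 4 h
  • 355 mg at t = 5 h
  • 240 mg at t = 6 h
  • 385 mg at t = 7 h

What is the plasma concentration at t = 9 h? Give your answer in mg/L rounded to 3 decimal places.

1258.739 mg/L

k = ln 2 / 6 = 0.11552 per h
Dose 1 (215 mg at t=0 h): 215·exp(−0.11552·9) = 76.014 mg/L
Dose 2 (25 mg at t=1 h): 25·exp(−0.11552·8) = 9.921 mg/L
Dose 3 (475 mg at t=2 h): 475·exp(−0.11552·7) = 211.588 mg/L
Dose 4 (70 mg at t=3 h): 70·exp(−0.11552·6) = 35.000 mg/L
Dose 5 (405 mg at t=4 h): 405·exp(−0.11552·5) = 227.299 mg/L
Dose 6 (355 mg at t=5 h): 355·exp(−0.11552·4) = 223.636 mg/L
Dose 7 (240 mg at t=6 h): 240·exp(−0.11552·3) = 169.706 mg/L
Dose 8 (385 mg at t=7 h): 385·exp(−0.11552·2) = 305.575 mg/L
C(9) = 76.014 + 9.921 + 211.588 + 35.000 + 227.299 + 223.636 + 169.706 + 305.575 = 1258.739 mg/L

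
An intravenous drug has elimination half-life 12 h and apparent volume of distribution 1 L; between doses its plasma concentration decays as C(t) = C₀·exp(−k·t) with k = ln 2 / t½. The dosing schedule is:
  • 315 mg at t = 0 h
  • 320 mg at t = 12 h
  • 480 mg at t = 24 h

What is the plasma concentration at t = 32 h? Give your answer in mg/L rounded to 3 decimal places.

k = ln 2 / 12 = 0.05776 per h
Dose 1 (315 mg at t=0 h): 315·exp(−0.05776·32) = 49.609 mg/L
Dose 2 (320 mg at t=12 h): 320·exp(−0.05776·20) = 100.794 mg/L
Dose 3 (480 mg at t=24 h): 480·exp(−0.05776·8) = 302.381 mg/L
C(32) = 49.609 + 100.794 + 302.381 = 452.784 mg/L

452.784 mg/L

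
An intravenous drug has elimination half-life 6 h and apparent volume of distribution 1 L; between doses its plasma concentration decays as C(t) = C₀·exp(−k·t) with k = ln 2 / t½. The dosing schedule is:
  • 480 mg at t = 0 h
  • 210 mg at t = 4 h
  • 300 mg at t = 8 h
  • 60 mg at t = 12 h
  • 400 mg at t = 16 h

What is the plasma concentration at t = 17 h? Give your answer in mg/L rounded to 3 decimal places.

610.219 mg/L

k = ln 2 / 6 = 0.11552 per h
Dose 1 (480 mg at t=0 h): 480·exp(−0.11552·17) = 67.348 mg/L
Dose 2 (210 mg at t=4 h): 210·exp(−0.11552·13) = 46.772 mg/L
Dose 3 (300 mg at t=8 h): 300·exp(−0.11552·9) = 106.066 mg/L
Dose 4 (60 mg at t=12 h): 60·exp(−0.11552·5) = 33.674 mg/L
Dose 5 (400 mg at t=16 h): 400·exp(−0.11552·1) = 356.359 mg/L
C(17) = 67.348 + 46.772 + 106.066 + 33.674 + 356.359 = 610.219 mg/L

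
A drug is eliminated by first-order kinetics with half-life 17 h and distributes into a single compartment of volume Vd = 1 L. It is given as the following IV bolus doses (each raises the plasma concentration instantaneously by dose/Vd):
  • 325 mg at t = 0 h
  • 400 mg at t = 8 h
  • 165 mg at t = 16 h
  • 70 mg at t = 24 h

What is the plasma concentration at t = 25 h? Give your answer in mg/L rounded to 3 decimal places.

k = ln 2 / 17 = 0.04077 per h
Dose 1 (325 mg at t=0 h): 325·exp(−0.04077·25) = 117.271 mg/L
Dose 2 (400 mg at t=8 h): 400·exp(−0.04077·17) = 200.000 mg/L
Dose 3 (165 mg at t=16 h): 165·exp(−0.04077·9) = 114.318 mg/L
Dose 4 (70 mg at t=24 h): 70·exp(−0.04077·1) = 67.203 mg/L
C(25) = 117.271 + 200.000 + 114.318 + 67.203 = 498.793 mg/L

498.793 mg/L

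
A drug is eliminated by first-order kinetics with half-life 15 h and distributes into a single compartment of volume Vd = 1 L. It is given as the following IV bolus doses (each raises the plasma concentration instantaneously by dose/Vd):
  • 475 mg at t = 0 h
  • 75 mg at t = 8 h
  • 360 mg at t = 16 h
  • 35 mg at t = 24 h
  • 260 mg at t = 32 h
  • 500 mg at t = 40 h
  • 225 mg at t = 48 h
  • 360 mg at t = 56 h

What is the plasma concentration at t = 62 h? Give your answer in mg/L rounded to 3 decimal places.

718.824 mg/L

k = ln 2 / 15 = 0.04621 per h
Dose 1 (475 mg at t=0 h): 475·exp(−0.04621·62) = 27.067 mg/L
Dose 2 (75 mg at t=8 h): 75·exp(−0.04621·54) = 6.185 mg/L
Dose 3 (360 mg at t=16 h): 360·exp(−0.04621·46) = 42.968 mg/L
Dose 4 (35 mg at t=24 h): 35·exp(−0.04621·38) = 6.046 mg/L
Dose 5 (260 mg at t=32 h): 260·exp(−0.04621·30) = 65.000 mg/L
Dose 6 (500 mg at t=40 h): 500·exp(−0.04621·22) = 180.909 mg/L
Dose 7 (225 mg at t=48 h): 225·exp(−0.04621·14) = 117.821 mg/L
Dose 8 (360 mg at t=56 h): 360·exp(−0.04621·6) = 272.829 mg/L
C(62) = 27.067 + 6.185 + 42.968 + 6.046 + 65.000 + 180.909 + 117.821 + 272.829 = 718.824 mg/L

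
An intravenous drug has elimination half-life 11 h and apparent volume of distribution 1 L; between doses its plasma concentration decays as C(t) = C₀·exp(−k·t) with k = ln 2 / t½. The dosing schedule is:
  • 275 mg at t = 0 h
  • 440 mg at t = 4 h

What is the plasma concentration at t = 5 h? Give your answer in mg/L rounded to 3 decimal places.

k = ln 2 / 11 = 0.06301 per h
Dose 1 (275 mg at t=0 h): 275·exp(−0.06301·5) = 200.679 mg/L
Dose 2 (440 mg at t=4 h): 440·exp(−0.06301·1) = 413.130 mg/L
C(5) = 200.679 + 413.130 = 613.808 mg/L

613.808 mg/L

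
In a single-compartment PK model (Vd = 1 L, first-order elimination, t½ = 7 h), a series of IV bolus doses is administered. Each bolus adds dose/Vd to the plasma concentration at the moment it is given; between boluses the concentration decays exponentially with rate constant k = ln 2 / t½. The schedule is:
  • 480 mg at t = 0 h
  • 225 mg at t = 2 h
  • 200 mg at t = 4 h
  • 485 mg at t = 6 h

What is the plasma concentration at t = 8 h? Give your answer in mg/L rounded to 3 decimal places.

k = ln 2 / 7 = 0.09902 per h
Dose 1 (480 mg at t=0 h): 480·exp(−0.09902·8) = 217.374 mg/L
Dose 2 (225 mg at t=2 h): 225·exp(−0.09902·6) = 124.210 mg/L
Dose 3 (200 mg at t=4 h): 200·exp(−0.09902·4) = 134.590 mg/L
Dose 4 (485 mg at t=6 h): 485·exp(−0.09902·2) = 397.863 mg/L
C(8) = 217.374 + 124.210 + 134.590 + 397.863 = 874.036 mg/L

874.036 mg/L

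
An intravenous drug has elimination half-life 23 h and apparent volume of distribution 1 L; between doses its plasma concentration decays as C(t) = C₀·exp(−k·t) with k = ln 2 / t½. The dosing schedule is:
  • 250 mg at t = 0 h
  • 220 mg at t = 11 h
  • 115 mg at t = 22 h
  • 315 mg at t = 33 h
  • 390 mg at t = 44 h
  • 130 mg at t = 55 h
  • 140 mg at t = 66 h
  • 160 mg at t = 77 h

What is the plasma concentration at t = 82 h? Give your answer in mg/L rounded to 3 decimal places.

k = ln 2 / 23 = 0.03014 per h
Dose 1 (250 mg at t=0 h): 250·exp(−0.03014·82) = 21.120 mg/L
Dose 2 (220 mg at t=11 h): 220·exp(−0.03014·71) = 25.891 mg/L
Dose 3 (115 mg at t=22 h): 115·exp(−0.03014·60) = 18.854 mg/L
Dose 4 (315 mg at t=33 h): 315·exp(−0.03014·49) = 71.943 mg/L
Dose 5 (390 mg at t=44 h): 390·exp(−0.03014·38) = 124.083 mg/L
Dose 6 (130 mg at t=55 h): 130·exp(−0.03014·27) = 57.618 mg/L
Dose 7 (140 mg at t=66 h): 140·exp(−0.03014·16) = 86.440 mg/L
Dose 8 (160 mg at t=77 h): 160·exp(−0.03014·5) = 137.619 mg/L
C(82) = 21.120 + 25.891 + 18.854 + 71.943 + 124.083 + 57.618 + 86.440 + 137.619 = 543.568 mg/L

543.568 mg/L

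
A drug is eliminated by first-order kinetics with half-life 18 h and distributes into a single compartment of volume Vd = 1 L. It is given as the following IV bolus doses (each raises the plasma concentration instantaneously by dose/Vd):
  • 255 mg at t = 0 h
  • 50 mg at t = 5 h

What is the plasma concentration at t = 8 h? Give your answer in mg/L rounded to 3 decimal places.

k = ln 2 / 18 = 0.03851 per h
Dose 1 (255 mg at t=0 h): 255·exp(−0.03851·8) = 187.391 mg/L
Dose 2 (50 mg at t=5 h): 50·exp(−0.03851·3) = 44.545 mg/L
C(8) = 187.391 + 44.545 = 231.936 mg/L

231.936 mg/L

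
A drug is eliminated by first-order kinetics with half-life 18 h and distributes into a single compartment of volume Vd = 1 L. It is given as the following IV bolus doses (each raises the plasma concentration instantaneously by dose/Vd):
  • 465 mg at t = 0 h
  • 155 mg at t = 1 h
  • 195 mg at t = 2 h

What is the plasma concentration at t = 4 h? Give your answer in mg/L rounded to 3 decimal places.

k = ln 2 / 18 = 0.03851 per h
Dose 1 (465 mg at t=0 h): 465·exp(−0.03851·4) = 398.618 mg/L
Dose 2 (155 mg at t=1 h): 155·exp(−0.03851·3) = 138.089 mg/L
Dose 3 (195 mg at t=2 h): 195·exp(−0.03851·2) = 180.546 mg/L
C(4) = 398.618 + 138.089 + 180.546 = 717.253 mg/L

717.253 mg/L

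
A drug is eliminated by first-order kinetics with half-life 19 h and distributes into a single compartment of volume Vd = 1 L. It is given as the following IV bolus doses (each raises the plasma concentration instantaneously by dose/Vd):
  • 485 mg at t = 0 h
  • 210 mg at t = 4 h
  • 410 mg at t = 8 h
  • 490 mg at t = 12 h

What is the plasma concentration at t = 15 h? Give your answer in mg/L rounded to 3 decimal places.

1177.985 mg/L

k = ln 2 / 19 = 0.03648 per h
Dose 1 (485 mg at t=0 h): 485·exp(−0.03648·15) = 280.599 mg/L
Dose 2 (210 mg at t=4 h): 210·exp(−0.03648·11) = 140.585 mg/L
Dose 3 (410 mg at t=8 h): 410·exp(−0.03648·7) = 317.598 mg/L
Dose 4 (490 mg at t=12 h): 490·exp(−0.03648·3) = 439.203 mg/L
C(15) = 280.599 + 140.585 + 317.598 + 439.203 = 1177.985 mg/L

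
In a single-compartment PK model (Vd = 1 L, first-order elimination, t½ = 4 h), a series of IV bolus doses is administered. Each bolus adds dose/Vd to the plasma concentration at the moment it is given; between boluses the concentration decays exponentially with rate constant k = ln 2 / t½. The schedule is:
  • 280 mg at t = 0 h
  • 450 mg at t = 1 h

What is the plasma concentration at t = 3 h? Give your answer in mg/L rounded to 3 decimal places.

k = ln 2 / 4 = 0.17329 per h
Dose 1 (280 mg at t=0 h): 280·exp(−0.17329·3) = 166.489 mg/L
Dose 2 (450 mg at t=1 h): 450·exp(−0.17329·2) = 318.198 mg/L
C(3) = 166.489 + 318.198 = 484.687 mg/L

484.687 mg/L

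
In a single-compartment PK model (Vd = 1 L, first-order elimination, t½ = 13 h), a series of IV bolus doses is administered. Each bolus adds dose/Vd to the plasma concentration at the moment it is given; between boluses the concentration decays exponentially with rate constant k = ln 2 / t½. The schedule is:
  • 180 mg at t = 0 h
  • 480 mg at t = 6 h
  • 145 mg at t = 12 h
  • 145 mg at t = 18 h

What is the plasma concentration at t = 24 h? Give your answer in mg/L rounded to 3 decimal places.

415.671 mg/L

k = ln 2 / 13 = 0.05332 per h
Dose 1 (180 mg at t=0 h): 180·exp(−0.05332·24) = 50.064 mg/L
Dose 2 (480 mg at t=6 h): 480·exp(−0.05332·18) = 183.836 mg/L
Dose 3 (145 mg at t=12 h): 145·exp(−0.05332·12) = 76.471 mg/L
Dose 4 (145 mg at t=18 h): 145·exp(−0.05332·6) = 105.301 mg/L
C(24) = 50.064 + 183.836 + 76.471 + 105.301 = 415.671 mg/L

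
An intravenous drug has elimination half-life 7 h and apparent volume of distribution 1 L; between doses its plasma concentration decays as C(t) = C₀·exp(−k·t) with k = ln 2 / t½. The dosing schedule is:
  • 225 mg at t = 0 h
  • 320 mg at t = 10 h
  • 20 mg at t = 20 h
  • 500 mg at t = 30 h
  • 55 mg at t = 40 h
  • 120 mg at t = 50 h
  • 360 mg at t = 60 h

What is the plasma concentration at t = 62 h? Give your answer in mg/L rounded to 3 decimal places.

k = ln 2 / 7 = 0.09902 per h
Dose 1 (225 mg at t=0 h): 225·exp(−0.09902·62) = 0.485 mg/L
Dose 2 (320 mg at t=10 h): 320·exp(−0.09902·52) = 1.857 mg/L
Dose 3 (20 mg at t=20 h): 20·exp(−0.09902·42) = 0.313 mg/L
Dose 4 (500 mg at t=30 h): 500·exp(−0.09902·32) = 21.030 mg/L
Dose 5 (55 mg at t=40 h): 55·exp(−0.09902·22) = 6.227 mg/L
Dose 6 (120 mg at t=50 h): 120·exp(−0.09902·12) = 36.570 mg/L
Dose 7 (360 mg at t=60 h): 360·exp(−0.09902·2) = 295.321 mg/L
C(62) = 0.485 + 1.857 + 0.313 + 21.030 + 6.227 + 36.570 + 295.321 = 361.803 mg/L

361.803 mg/L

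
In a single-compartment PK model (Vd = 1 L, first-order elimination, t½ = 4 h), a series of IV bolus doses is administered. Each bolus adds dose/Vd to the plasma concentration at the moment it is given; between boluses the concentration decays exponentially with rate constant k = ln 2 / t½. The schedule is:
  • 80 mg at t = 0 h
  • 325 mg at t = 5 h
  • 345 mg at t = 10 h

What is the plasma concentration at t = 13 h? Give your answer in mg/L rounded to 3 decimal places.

k = ln 2 / 4 = 0.17329 per h
Dose 1 (80 mg at t=0 h): 80·exp(−0.17329·13) = 8.409 mg/L
Dose 2 (325 mg at t=5 h): 325·exp(−0.17329·8) = 81.250 mg/L
Dose 3 (345 mg at t=10 h): 345·exp(−0.17329·3) = 205.138 mg/L
C(13) = 8.409 + 81.250 + 205.138 = 294.797 mg/L

294.797 mg/L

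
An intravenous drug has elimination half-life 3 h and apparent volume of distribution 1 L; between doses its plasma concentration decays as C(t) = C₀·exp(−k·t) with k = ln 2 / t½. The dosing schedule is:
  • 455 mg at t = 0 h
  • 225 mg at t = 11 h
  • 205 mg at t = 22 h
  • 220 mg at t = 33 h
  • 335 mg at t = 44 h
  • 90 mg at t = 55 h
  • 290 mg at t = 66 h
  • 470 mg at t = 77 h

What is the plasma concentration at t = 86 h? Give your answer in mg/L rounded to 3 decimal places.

61.696 mg/L

k = ln 2 / 3 = 0.23105 per h
Dose 1 (455 mg at t=0 h): 455·exp(−0.23105·86) = 0.000 mg/L
Dose 2 (225 mg at t=11 h): 225·exp(−0.23105·75) = 0.000 mg/L
Dose 3 (205 mg at t=22 h): 205·exp(−0.23105·64) = 0.000 mg/L
Dose 4 (220 mg at t=33 h): 220·exp(−0.23105·53) = 0.001 mg/L
Dose 5 (335 mg at t=44 h): 335·exp(−0.23105·42) = 0.020 mg/L
Dose 6 (90 mg at t=55 h): 90·exp(−0.23105·31) = 0.070 mg/L
Dose 7 (290 mg at t=66 h): 290·exp(−0.23105·20) = 2.855 mg/L
Dose 8 (470 mg at t=77 h): 470·exp(−0.23105·9) = 58.750 mg/L
C(86) = 0.000 + 0.000 + 0.000 + 0.001 + 0.020 + 0.070 + 2.855 + 58.750 = 61.696 mg/L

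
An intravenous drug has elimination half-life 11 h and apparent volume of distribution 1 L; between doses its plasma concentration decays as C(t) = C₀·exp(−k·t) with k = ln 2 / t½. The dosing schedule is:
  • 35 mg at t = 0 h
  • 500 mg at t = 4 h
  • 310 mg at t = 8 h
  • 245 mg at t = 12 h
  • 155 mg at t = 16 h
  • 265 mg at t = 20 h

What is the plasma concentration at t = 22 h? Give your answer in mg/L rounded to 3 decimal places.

768.176 mg/L

k = ln 2 / 11 = 0.06301 per h
Dose 1 (35 mg at t=0 h): 35·exp(−0.06301·22) = 8.750 mg/L
Dose 2 (500 mg at t=4 h): 500·exp(−0.06301·18) = 160.833 mg/L
Dose 3 (310 mg at t=8 h): 310·exp(−0.06301·14) = 128.302 mg/L
Dose 4 (245 mg at t=12 h): 245·exp(−0.06301·10) = 130.468 mg/L
Dose 5 (155 mg at t=16 h): 155·exp(−0.06301·6) = 106.202 mg/L
Dose 6 (265 mg at t=20 h): 265·exp(−0.06301·2) = 233.622 mg/L
C(22) = 8.750 + 160.833 + 128.302 + 130.468 + 106.202 + 233.622 = 768.176 mg/L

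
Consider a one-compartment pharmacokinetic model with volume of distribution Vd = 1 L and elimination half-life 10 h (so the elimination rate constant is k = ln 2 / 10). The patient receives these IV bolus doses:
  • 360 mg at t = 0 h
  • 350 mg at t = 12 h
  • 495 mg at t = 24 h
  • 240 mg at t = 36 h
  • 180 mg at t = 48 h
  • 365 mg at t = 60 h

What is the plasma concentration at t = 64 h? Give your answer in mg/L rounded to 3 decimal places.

k = ln 2 / 10 = 0.06931 per h
Dose 1 (360 mg at t=0 h): 360·exp(−0.06931·64) = 4.263 mg/L
Dose 2 (350 mg at t=12 h): 350·exp(−0.06931·52) = 9.522 mg/L
Dose 3 (495 mg at t=24 h): 495·exp(−0.06931·40) = 30.938 mg/L
Dose 4 (240 mg at t=36 h): 240·exp(−0.06931·28) = 34.461 mg/L
Dose 5 (180 mg at t=48 h): 180·exp(−0.06931·16) = 59.378 mg/L
Dose 6 (365 mg at t=60 h): 365·exp(−0.06931·4) = 276.618 mg/L
C(64) = 4.263 + 9.522 + 30.938 + 34.461 + 59.378 + 276.618 = 415.179 mg/L

415.179 mg/L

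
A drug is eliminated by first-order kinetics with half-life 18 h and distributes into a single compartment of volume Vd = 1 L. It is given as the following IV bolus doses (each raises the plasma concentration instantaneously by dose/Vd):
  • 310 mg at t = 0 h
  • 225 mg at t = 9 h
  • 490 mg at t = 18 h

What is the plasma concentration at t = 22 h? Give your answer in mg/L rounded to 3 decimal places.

689.309 mg/L

k = ln 2 / 18 = 0.03851 per h
Dose 1 (310 mg at t=0 h): 310·exp(−0.03851·22) = 132.873 mg/L
Dose 2 (225 mg at t=9 h): 225·exp(−0.03851·13) = 136.387 mg/L
Dose 3 (490 mg at t=18 h): 490·exp(−0.03851·4) = 420.050 mg/L
C(22) = 132.873 + 136.387 + 420.050 = 689.309 mg/L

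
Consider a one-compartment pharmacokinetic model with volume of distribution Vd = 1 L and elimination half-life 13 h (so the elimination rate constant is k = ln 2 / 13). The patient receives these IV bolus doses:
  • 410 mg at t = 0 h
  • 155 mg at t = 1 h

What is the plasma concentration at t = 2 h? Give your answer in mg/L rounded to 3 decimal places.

515.481 mg/L

k = ln 2 / 13 = 0.05332 per h
Dose 1 (410 mg at t=0 h): 410·exp(−0.05332·2) = 368.529 mg/L
Dose 2 (155 mg at t=1 h): 155·exp(−0.05332·1) = 146.952 mg/L
C(2) = 368.529 + 146.952 = 515.481 mg/L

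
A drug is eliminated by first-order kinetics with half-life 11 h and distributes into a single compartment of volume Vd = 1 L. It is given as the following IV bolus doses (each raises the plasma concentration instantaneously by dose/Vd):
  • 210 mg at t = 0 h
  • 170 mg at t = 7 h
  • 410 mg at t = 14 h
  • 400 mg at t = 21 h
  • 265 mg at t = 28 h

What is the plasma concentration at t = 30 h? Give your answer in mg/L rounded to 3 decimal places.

681.698 mg/L

k = ln 2 / 11 = 0.06301 per h
Dose 1 (210 mg at t=0 h): 210·exp(−0.06301·30) = 31.712 mg/L
Dose 2 (170 mg at t=7 h): 170·exp(−0.06301·23) = 39.905 mg/L
Dose 3 (410 mg at t=14 h): 410·exp(−0.06301·16) = 149.597 mg/L
Dose 4 (400 mg at t=21 h): 400·exp(−0.06301·9) = 226.863 mg/L
Dose 5 (265 mg at t=28 h): 265·exp(−0.06301·2) = 233.622 mg/L
C(30) = 31.712 + 39.905 + 149.597 + 226.863 + 233.622 = 681.698 mg/L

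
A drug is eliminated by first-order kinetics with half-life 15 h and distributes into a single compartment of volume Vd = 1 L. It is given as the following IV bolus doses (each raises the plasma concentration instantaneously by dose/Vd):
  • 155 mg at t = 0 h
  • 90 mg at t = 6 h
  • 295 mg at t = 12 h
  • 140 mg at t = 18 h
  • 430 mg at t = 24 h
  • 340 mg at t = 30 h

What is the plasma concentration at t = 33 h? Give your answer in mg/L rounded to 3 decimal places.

k = ln 2 / 15 = 0.04621 per h
Dose 1 (155 mg at t=0 h): 155·exp(−0.04621·33) = 33.734 mg/L
Dose 2 (90 mg at t=6 h): 90·exp(−0.04621·27) = 25.846 mg/L
Dose 3 (295 mg at t=12 h): 295·exp(−0.04621·21) = 111.784 mg/L
Dose 4 (140 mg at t=18 h): 140·exp(−0.04621·15) = 70.000 mg/L
Dose 5 (430 mg at t=24 h): 430·exp(−0.04621·9) = 283.694 mg/L
Dose 6 (340 mg at t=30 h): 340·exp(−0.04621·3) = 295.987 mg/L
C(33) = 33.734 + 25.846 + 111.784 + 70.000 + 283.694 + 295.987 = 821.045 mg/L

821.045 mg/L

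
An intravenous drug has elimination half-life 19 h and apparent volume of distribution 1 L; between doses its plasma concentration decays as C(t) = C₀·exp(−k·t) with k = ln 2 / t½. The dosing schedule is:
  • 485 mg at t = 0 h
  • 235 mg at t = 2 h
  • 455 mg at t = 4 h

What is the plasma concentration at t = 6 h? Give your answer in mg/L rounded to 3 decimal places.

k = ln 2 / 19 = 0.03648 per h
Dose 1 (485 mg at t=0 h): 485·exp(−0.03648·6) = 389.654 mg/L
Dose 2 (235 mg at t=2 h): 235·exp(−0.03648·4) = 203.092 mg/L
Dose 3 (455 mg at t=4 h): 455·exp(−0.03648·2) = 422.984 mg/L
C(6) = 389.654 + 203.092 + 422.984 = 1015.731 mg/L

1015.731 mg/L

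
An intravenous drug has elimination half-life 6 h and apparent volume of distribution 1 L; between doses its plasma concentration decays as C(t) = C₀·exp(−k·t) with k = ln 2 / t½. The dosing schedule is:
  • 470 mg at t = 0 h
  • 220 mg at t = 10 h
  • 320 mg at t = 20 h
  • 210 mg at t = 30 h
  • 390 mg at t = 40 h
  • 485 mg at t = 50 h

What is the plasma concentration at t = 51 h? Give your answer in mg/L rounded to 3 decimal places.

572.224 mg/L

k = ln 2 / 6 = 0.11552 per h
Dose 1 (470 mg at t=0 h): 470·exp(−0.11552·51) = 1.298 mg/L
Dose 2 (220 mg at t=10 h): 220·exp(−0.11552·41) = 1.929 mg/L
Dose 3 (320 mg at t=20 h): 320·exp(−0.11552·31) = 8.909 mg/L
Dose 4 (210 mg at t=30 h): 210·exp(−0.11552·21) = 18.562 mg/L
Dose 5 (390 mg at t=40 h): 390·exp(−0.11552·11) = 109.440 mg/L
Dose 6 (485 mg at t=50 h): 485·exp(−0.11552·1) = 432.086 mg/L
C(51) = 1.298 + 1.929 + 8.909 + 18.562 + 109.440 + 432.086 = 572.224 mg/L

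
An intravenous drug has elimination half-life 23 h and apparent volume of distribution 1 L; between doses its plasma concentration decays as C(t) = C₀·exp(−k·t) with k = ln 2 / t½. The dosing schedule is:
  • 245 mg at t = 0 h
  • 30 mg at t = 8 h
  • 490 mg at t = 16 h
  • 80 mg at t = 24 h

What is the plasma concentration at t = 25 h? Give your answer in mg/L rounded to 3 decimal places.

k = ln 2 / 23 = 0.03014 per h
Dose 1 (245 mg at t=0 h): 245·exp(−0.03014·25) = 115.335 mg/L
Dose 2 (30 mg at t=8 h): 30·exp(−0.03014·17) = 17.973 mg/L
Dose 3 (490 mg at t=16 h): 490·exp(−0.03014·9) = 373.596 mg/L
Dose 4 (80 mg at t=24 h): 80·exp(−0.03014·1) = 77.625 mg/L
C(25) = 115.335 + 17.973 + 373.596 + 77.625 = 584.528 mg/L

584.528 mg/L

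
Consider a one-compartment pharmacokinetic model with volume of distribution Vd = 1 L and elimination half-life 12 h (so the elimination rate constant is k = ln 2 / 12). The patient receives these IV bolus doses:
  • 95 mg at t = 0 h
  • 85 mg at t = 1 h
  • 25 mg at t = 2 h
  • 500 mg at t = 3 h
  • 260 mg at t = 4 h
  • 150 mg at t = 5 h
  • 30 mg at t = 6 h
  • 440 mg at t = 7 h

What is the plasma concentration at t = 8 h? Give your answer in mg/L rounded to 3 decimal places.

1283.360 mg/L

k = ln 2 / 12 = 0.05776 per h
Dose 1 (95 mg at t=0 h): 95·exp(−0.05776·8) = 59.846 mg/L
Dose 2 (85 mg at t=1 h): 85·exp(−0.05776·7) = 56.731 mg/L
Dose 3 (25 mg at t=2 h): 25·exp(−0.05776·6) = 17.678 mg/L
Dose 4 (500 mg at t=3 h): 500·exp(−0.05776·5) = 374.577 mg/L
Dose 5 (260 mg at t=4 h): 260·exp(−0.05776·4) = 206.362 mg/L
Dose 6 (150 mg at t=5 h): 150·exp(−0.05776·3) = 126.134 mg/L
Dose 7 (30 mg at t=6 h): 30·exp(−0.05776·2) = 26.727 mg/L
Dose 8 (440 mg at t=7 h): 440·exp(−0.05776·1) = 415.305 mg/L
C(8) = 59.846 + 56.731 + 17.678 + 374.577 + 206.362 + 126.134 + 26.727 + 415.305 = 1283.360 mg/L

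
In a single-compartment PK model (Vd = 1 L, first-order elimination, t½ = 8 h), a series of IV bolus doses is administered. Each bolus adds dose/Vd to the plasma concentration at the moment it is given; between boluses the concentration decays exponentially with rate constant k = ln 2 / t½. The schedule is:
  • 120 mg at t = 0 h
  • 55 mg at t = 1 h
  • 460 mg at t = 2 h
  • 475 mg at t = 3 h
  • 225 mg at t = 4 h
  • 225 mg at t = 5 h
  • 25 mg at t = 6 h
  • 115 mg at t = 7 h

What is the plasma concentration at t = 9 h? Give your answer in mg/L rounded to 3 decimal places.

1036.748 mg/L

k = ln 2 / 8 = 0.08664 per h
Dose 1 (120 mg at t=0 h): 120·exp(−0.08664·9) = 55.020 mg/L
Dose 2 (55 mg at t=1 h): 55·exp(−0.08664·8) = 27.500 mg/L
Dose 3 (460 mg at t=2 h): 460·exp(−0.08664·7) = 250.817 mg/L
Dose 4 (475 mg at t=3 h): 475·exp(−0.08664·6) = 282.437 mg/L
Dose 5 (225 mg at t=4 h): 225·exp(−0.08664·5) = 145.894 mg/L
Dose 6 (225 mg at t=5 h): 225·exp(−0.08664·4) = 159.099 mg/L
Dose 7 (25 mg at t=6 h): 25·exp(−0.08664·3) = 19.278 mg/L
Dose 8 (115 mg at t=7 h): 115·exp(−0.08664·2) = 96.703 mg/L
C(9) = 55.020 + 27.500 + 250.817 + 282.437 + 145.894 + 159.099 + 19.278 + 96.703 = 1036.748 mg/L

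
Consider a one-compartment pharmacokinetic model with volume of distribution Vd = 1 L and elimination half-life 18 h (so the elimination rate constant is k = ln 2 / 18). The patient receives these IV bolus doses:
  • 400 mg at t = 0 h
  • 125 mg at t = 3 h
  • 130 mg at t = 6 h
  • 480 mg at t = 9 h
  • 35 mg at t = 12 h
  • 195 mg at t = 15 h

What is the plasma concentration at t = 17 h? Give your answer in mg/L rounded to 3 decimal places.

928.022 mg/L

k = ln 2 / 18 = 0.03851 per h
Dose 1 (400 mg at t=0 h): 400·exp(−0.03851·17) = 207.852 mg/L
Dose 2 (125 mg at t=3 h): 125·exp(−0.03851·14) = 72.908 mg/L
Dose 3 (130 mg at t=6 h): 130·exp(−0.03851·11) = 85.110 mg/L
Dose 4 (480 mg at t=9 h): 480·exp(−0.03851·8) = 352.736 mg/L
Dose 5 (35 mg at t=12 h): 35·exp(−0.03851·5) = 28.870 mg/L
Dose 6 (195 mg at t=15 h): 195·exp(−0.03851·2) = 180.546 mg/L
C(17) = 207.852 + 72.908 + 85.110 + 352.736 + 28.870 + 180.546 = 928.022 mg/L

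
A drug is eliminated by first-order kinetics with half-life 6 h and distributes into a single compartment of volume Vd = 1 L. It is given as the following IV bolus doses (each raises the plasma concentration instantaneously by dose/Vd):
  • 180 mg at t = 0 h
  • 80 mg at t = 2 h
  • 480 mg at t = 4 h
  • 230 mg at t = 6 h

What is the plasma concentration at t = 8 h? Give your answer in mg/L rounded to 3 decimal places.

k = ln 2 / 6 = 0.11552 per h
Dose 1 (180 mg at t=0 h): 180·exp(−0.11552·8) = 71.433 mg/L
Dose 2 (80 mg at t=2 h): 80·exp(−0.11552·6) = 40.000 mg/L
Dose 3 (480 mg at t=4 h): 480·exp(−0.11552·4) = 302.381 mg/L
Dose 4 (230 mg at t=6 h): 230·exp(−0.11552·2) = 182.551 mg/L
C(8) = 71.433 + 40.000 + 302.381 + 182.551 = 596.365 mg/L

596.365 mg/L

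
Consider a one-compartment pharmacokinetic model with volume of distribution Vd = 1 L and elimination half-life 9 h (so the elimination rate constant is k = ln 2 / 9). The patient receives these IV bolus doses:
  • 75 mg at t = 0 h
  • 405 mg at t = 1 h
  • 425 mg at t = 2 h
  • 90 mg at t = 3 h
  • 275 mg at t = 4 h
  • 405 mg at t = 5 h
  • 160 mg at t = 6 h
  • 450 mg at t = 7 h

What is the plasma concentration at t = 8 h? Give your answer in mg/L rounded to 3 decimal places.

1683.033 mg/L

k = ln 2 / 9 = 0.07702 per h
Dose 1 (75 mg at t=0 h): 75·exp(−0.07702·8) = 40.502 mg/L
Dose 2 (405 mg at t=1 h): 405·exp(−0.07702·7) = 236.222 mg/L
Dose 3 (425 mg at t=2 h): 425·exp(−0.07702·6) = 267.733 mg/L
Dose 4 (90 mg at t=3 h): 90·exp(−0.07702·5) = 61.236 mg/L
Dose 5 (275 mg at t=4 h): 275·exp(−0.07702·4) = 202.088 mg/L
Dose 6 (405 mg at t=5 h): 405·exp(−0.07702·3) = 321.449 mg/L
Dose 7 (160 mg at t=6 h): 160·exp(−0.07702·2) = 137.159 mg/L
Dose 8 (450 mg at t=7 h): 450·exp(−0.07702·1) = 416.644 mg/L
C(8) = 40.502 + 236.222 + 267.733 + 61.236 + 202.088 + 321.449 + 137.159 + 416.644 = 1683.033 mg/L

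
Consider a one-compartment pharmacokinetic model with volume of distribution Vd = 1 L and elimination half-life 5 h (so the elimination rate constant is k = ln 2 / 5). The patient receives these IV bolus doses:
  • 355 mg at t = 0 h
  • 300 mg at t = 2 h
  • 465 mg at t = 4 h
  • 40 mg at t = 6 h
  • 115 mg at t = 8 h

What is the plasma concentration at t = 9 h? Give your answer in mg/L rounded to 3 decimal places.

574.629 mg/L

k = ln 2 / 5 = 0.13863 per h
Dose 1 (355 mg at t=0 h): 355·exp(−0.13863·9) = 101.947 mg/L
Dose 2 (300 mg at t=2 h): 300·exp(−0.13863·7) = 113.679 mg/L
Dose 3 (465 mg at t=4 h): 465·exp(−0.13863·5) = 232.500 mg/L
Dose 4 (40 mg at t=6 h): 40·exp(−0.13863·3) = 26.390 mg/L
Dose 5 (115 mg at t=8 h): 115·exp(−0.13863·1) = 100.113 mg/L
C(9) = 101.947 + 113.679 + 232.500 + 26.390 + 100.113 = 574.629 mg/L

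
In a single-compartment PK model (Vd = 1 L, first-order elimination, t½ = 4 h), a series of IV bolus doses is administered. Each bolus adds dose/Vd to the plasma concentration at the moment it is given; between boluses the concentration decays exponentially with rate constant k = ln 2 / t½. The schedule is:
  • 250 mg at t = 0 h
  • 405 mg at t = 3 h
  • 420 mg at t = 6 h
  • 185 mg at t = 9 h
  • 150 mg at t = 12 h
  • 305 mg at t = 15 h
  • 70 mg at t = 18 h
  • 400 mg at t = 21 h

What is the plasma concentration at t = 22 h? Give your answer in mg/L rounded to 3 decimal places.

k = ln 2 / 4 = 0.17329 per h
Dose 1 (250 mg at t=0 h): 250·exp(−0.17329·22) = 5.524 mg/L
Dose 2 (405 mg at t=3 h): 405·exp(−0.17329·19) = 15.051 mg/L
Dose 3 (420 mg at t=6 h): 420·exp(−0.17329·16) = 26.250 mg/L
Dose 4 (185 mg at t=9 h): 185·exp(−0.17329·13) = 19.446 mg/L
Dose 5 (150 mg at t=12 h): 150·exp(−0.17329·10) = 26.517 mg/L
Dose 6 (305 mg at t=15 h): 305·exp(−0.17329·7) = 90.677 mg/L
Dose 7 (70 mg at t=18 h): 70·exp(−0.17329·4) = 35.000 mg/L
Dose 8 (400 mg at t=21 h): 400·exp(−0.17329·1) = 336.359 mg/L
C(22) = 5.524 + 15.051 + 26.250 + 19.446 + 26.517 + 90.677 + 35.000 + 336.359 = 554.823 mg/L

554.823 mg/L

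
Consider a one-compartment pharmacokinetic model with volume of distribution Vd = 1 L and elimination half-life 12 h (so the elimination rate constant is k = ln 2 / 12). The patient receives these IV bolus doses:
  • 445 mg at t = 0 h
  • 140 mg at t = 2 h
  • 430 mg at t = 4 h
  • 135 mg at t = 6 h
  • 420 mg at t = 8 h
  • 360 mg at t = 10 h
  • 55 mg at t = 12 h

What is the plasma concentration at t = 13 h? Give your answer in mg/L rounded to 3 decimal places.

k = ln 2 / 12 = 0.05776 per h
Dose 1 (445 mg at t=0 h): 445·exp(−0.05776·13) = 210.012 mg/L
Dose 2 (140 mg at t=2 h): 140·exp(−0.05776·11) = 74.162 mg/L
Dose 3 (430 mg at t=4 h): 430·exp(−0.05776·9) = 255.680 mg/L
Dose 4 (135 mg at t=6 h): 135·exp(−0.05776·7) = 90.102 mg/L
Dose 5 (420 mg at t=8 h): 420·exp(−0.05776·5) = 314.644 mg/L
Dose 6 (360 mg at t=10 h): 360·exp(−0.05776·3) = 302.723 mg/L
Dose 7 (55 mg at t=12 h): 55·exp(−0.05776·1) = 51.913 mg/L
C(13) = 210.012 + 74.162 + 255.680 + 90.102 + 314.644 + 302.723 + 51.913 = 1299.236 mg/L

1299.236 mg/L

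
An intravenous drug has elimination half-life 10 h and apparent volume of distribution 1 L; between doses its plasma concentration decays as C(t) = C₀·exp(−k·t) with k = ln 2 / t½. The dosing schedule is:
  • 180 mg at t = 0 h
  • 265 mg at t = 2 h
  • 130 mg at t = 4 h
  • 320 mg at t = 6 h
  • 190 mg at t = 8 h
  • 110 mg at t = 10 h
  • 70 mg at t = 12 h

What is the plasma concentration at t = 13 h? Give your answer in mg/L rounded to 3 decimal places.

752.388 mg/L

k = ln 2 / 10 = 0.06931 per h
Dose 1 (180 mg at t=0 h): 180·exp(−0.06931·13) = 73.103 mg/L
Dose 2 (265 mg at t=2 h): 265·exp(−0.06931·11) = 123.627 mg/L
Dose 3 (130 mg at t=4 h): 130·exp(−0.06931·9) = 69.665 mg/L
Dose 4 (320 mg at t=6 h): 320·exp(−0.06931·7) = 196.983 mg/L
Dose 5 (190 mg at t=8 h): 190·exp(−0.06931·5) = 134.350 mg/L
Dose 6 (110 mg at t=10 h): 110·exp(−0.06931·3) = 89.348 mg/L
Dose 7 (70 mg at t=12 h): 70·exp(−0.06931·1) = 65.312 mg/L
C(13) = 73.103 + 123.627 + 69.665 + 196.983 + 134.350 + 89.348 + 65.312 = 752.388 mg/L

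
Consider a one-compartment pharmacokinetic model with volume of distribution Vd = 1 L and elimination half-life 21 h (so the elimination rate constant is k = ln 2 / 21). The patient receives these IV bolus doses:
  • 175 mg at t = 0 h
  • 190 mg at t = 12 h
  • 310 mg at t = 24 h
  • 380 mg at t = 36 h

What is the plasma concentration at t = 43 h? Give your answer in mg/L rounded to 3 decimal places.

577.806 mg/L

k = ln 2 / 21 = 0.03301 per h
Dose 1 (175 mg at t=0 h): 175·exp(−0.03301·43) = 42.330 mg/L
Dose 2 (190 mg at t=12 h): 190·exp(−0.03301·31) = 68.293 mg/L
Dose 3 (310 mg at t=24 h): 310·exp(−0.03301·19) = 165.577 mg/L
Dose 4 (380 mg at t=36 h): 380·exp(−0.03301·7) = 301.606 mg/L
C(43) = 42.330 + 68.293 + 165.577 + 301.606 = 577.806 mg/L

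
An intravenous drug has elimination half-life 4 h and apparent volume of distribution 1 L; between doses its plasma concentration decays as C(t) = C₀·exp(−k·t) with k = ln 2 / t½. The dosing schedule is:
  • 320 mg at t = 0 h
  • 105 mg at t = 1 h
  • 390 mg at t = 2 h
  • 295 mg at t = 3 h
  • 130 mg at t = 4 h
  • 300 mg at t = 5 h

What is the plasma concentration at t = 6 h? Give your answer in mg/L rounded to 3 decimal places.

871.885 mg/L

k = ln 2 / 4 = 0.17329 per h
Dose 1 (320 mg at t=0 h): 320·exp(−0.17329·6) = 113.137 mg/L
Dose 2 (105 mg at t=1 h): 105·exp(−0.17329·5) = 44.147 mg/L
Dose 3 (390 mg at t=2 h): 390·exp(−0.17329·4) = 195.000 mg/L
Dose 4 (295 mg at t=3 h): 295·exp(−0.17329·3) = 175.408 mg/L
Dose 5 (130 mg at t=4 h): 130·exp(−0.17329·2) = 91.924 mg/L
Dose 6 (300 mg at t=5 h): 300·exp(−0.17329·1) = 252.269 mg/L
C(6) = 113.137 + 44.147 + 195.000 + 175.408 + 91.924 + 252.269 = 871.885 mg/L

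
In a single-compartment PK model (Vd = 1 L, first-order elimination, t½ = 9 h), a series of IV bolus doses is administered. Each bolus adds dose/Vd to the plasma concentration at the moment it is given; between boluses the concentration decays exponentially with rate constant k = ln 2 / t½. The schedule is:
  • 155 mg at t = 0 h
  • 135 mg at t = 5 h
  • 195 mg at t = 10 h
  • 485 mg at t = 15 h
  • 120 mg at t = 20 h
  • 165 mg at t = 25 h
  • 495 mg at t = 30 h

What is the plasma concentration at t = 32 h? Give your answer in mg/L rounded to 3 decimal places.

k = ln 2 / 9 = 0.07702 per h
Dose 1 (155 mg at t=0 h): 155·exp(−0.07702·32) = 13.183 mg/L
Dose 2 (135 mg at t=5 h): 135·exp(−0.07702·27) = 16.875 mg/L
Dose 3 (195 mg at t=10 h): 195·exp(−0.07702·22) = 35.825 mg/L
Dose 4 (485 mg at t=15 h): 485·exp(−0.07702·17) = 130.957 mg/L
Dose 5 (120 mg at t=20 h): 120·exp(−0.07702·12) = 47.622 mg/L
Dose 6 (165 mg at t=25 h): 165·exp(−0.07702·7) = 96.239 mg/L
Dose 7 (495 mg at t=30 h): 495·exp(−0.07702·2) = 424.336 mg/L
C(32) = 13.183 + 16.875 + 35.825 + 130.957 + 47.622 + 96.239 + 424.336 = 765.036 mg/L

765.036 mg/L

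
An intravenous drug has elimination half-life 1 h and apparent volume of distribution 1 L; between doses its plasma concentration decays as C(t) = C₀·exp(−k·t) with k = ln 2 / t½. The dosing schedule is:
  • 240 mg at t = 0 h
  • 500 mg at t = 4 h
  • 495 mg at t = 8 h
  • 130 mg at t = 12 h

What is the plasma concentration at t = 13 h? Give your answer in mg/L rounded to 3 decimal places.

k = ln 2 / 1 = 0.69315 per h
Dose 1 (240 mg at t=0 h): 240·exp(−0.69315·13) = 0.029 mg/L
Dose 2 (500 mg at t=4 h): 500·exp(−0.69315·9) = 0.977 mg/L
Dose 3 (495 mg at t=8 h): 495·exp(−0.69315·5) = 15.469 mg/L
Dose 4 (130 mg at t=12 h): 130·exp(−0.69315·1) = 65.000 mg/L
C(13) = 0.029 + 0.977 + 15.469 + 65.000 = 81.475 mg/L

81.475 mg/L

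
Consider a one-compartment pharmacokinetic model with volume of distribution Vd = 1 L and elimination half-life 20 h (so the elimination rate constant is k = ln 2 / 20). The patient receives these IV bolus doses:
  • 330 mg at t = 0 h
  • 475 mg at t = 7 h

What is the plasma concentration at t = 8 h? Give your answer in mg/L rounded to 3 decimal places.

708.913 mg/L

k = ln 2 / 20 = 0.03466 per h
Dose 1 (330 mg at t=0 h): 330·exp(−0.03466·8) = 250.093 mg/L
Dose 2 (475 mg at t=7 h): 475·exp(−0.03466·1) = 458.820 mg/L
C(8) = 250.093 + 458.820 = 708.913 mg/L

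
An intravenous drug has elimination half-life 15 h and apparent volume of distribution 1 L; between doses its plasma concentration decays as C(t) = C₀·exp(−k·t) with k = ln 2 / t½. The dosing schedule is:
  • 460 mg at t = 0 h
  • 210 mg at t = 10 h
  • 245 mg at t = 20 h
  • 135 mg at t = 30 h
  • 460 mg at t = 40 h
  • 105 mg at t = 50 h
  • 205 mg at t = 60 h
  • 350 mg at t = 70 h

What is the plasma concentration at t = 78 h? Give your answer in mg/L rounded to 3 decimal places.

k = ln 2 / 15 = 0.04621 per h
Dose 1 (460 mg at t=0 h): 460·exp(−0.04621·78) = 12.514 mg/L
Dose 2 (210 mg at t=10 h): 210·exp(−0.04621·68) = 9.069 mg/L
Dose 3 (245 mg at t=20 h): 245·exp(−0.04621·58) = 16.795 mg/L
Dose 4 (135 mg at t=30 h): 135·exp(−0.04621·48) = 14.691 mg/L
Dose 5 (460 mg at t=40 h): 460·exp(−0.04621·38) = 79.460 mg/L
Dose 6 (105 mg at t=50 h): 105·exp(−0.04621·28) = 28.792 mg/L
Dose 7 (205 mg at t=60 h): 205·exp(−0.04621·18) = 89.231 mg/L
Dose 8 (350 mg at t=70 h): 350·exp(−0.04621·8) = 241.835 mg/L
C(78) = 12.514 + 9.069 + 16.795 + 14.691 + 79.460 + 28.792 + 89.231 + 241.835 = 492.386 mg/L

492.386 mg/L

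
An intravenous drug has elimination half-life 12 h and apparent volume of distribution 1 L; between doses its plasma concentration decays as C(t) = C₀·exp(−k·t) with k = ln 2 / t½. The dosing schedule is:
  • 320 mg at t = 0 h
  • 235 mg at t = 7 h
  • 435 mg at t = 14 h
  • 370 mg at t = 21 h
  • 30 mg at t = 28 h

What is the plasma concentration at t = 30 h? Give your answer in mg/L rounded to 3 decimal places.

k = ln 2 / 12 = 0.05776 per h
Dose 1 (320 mg at t=0 h): 320·exp(−0.05776·30) = 56.569 mg/L
Dose 2 (235 mg at t=7 h): 235·exp(−0.05776·23) = 62.243 mg/L
Dose 3 (435 mg at t=14 h): 435·exp(−0.05776·16) = 172.630 mg/L
Dose 4 (370 mg at t=21 h): 370·exp(−0.05776·9) = 220.003 mg/L
Dose 5 (30 mg at t=28 h): 30·exp(−0.05776·2) = 26.727 mg/L
C(30) = 56.569 + 62.243 + 172.630 + 220.003 + 26.727 = 538.172 mg/L

538.172 mg/L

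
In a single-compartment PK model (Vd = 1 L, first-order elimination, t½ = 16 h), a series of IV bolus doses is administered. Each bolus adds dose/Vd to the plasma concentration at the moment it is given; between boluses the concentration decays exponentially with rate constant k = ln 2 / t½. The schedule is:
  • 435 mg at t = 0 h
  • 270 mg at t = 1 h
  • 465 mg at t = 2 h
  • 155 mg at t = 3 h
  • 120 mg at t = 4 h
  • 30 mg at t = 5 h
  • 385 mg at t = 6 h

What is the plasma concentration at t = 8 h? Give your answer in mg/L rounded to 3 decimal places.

k = ln 2 / 16 = 0.04332 per h
Dose 1 (435 mg at t=0 h): 435·exp(−0.04332·8) = 307.591 mg/L
Dose 2 (270 mg at t=1 h): 270·exp(−0.04332·7) = 199.372 mg/L
Dose 3 (465 mg at t=2 h): 465·exp(−0.04332·6) = 358.564 mg/L
Dose 4 (155 mg at t=3 h): 155·exp(−0.04332·5) = 124.813 mg/L
Dose 5 (120 mg at t=4 h): 120·exp(−0.04332·4) = 100.908 mg/L
Dose 6 (30 mg at t=5 h): 30·exp(−0.04332·3) = 26.344 mg/L
Dose 7 (385 mg at t=6 h): 385·exp(−0.04332·2) = 353.047 mg/L
C(8) = 307.591 + 199.372 + 358.564 + 124.813 + 100.908 + 26.344 + 353.047 = 1470.638 mg/L

1470.638 mg/L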